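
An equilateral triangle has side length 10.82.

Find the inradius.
For an equilateral triangle, r = s/(2√3) where s is the side.
r = 10.82/(2√3) = 10.82/3.464102 = 3.123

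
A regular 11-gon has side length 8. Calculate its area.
For a regular 11-gon with side length s = 8:
Apothem a = s / (2*tan(pi/11)) = 8 / (2*tan(pi/11)) ≈ 13.6227
Perimeter P = 11 * 8 = 88
Area = (1/2) * P * a = (1/2) * 88 * 13.6227 = 599.40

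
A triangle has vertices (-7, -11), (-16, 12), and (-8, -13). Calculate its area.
Using the coordinate formula: Area = (1/2)|x₁(y₂-y₃) + x₂(y₃-y₁) + x₃(y₁-y₂)|
Area = (1/2)|(-7)(12-(-13)) + (-16)((-13)-(-11)) + (-8)((-11)-12)|
Area = (1/2)|(-7)*25 + (-16)*(-2) + (-8)*(-23)|
Area = (1/2)|(-175) + 32 + 184|
Area = (1/2)*41 = 20.50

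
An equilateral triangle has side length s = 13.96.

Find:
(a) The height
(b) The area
(a) Height h = s·√3/2 = 13.96·√3/2 = 12.09
(b) Area = (√3/4)·s² = (√3/4)·13.96² = (√3/4)·194.882 = 84.39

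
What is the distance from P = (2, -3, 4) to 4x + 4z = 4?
d = |4(2) + 0(-3) + 4(4) - (4)| / √(4² + 0² + 4²) = 20/√32 = 3.536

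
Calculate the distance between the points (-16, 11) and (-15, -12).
Using the distance formula: d = sqrt((x₂-x₁)² + (y₂-y₁)²)
dx = (-15) - (-16) = 1
dy = (-12) - 11 = -23
d = sqrt(1² + (-23)²) = sqrt(1 + 529) = sqrt(530) = 23.02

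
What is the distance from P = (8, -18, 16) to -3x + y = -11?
d = |(-3)(8) + 1(-18) + 0(16) - (-11)| / √((-3)² + 1² + 0²) = 31/√10 = 9.803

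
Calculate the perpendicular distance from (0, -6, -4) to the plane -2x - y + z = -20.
d = |(-2)(0) + (-1)(-6) + 1(-4) - (-20)| / √((-2)² + (-1)² + 1²) = 22/√6 = 8.981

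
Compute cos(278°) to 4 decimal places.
cos(278 degrees) = 0.1392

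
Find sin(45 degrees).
sin(45 degrees) = sqrt(2)/2
Decimal approximation: 0.7071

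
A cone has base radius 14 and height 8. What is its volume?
Volume = (1/3) * pi * r² * h
Volume = (1/3) * pi * 14² * 8
Volume = (1/3) * pi * 196 * 8
Volume = (1/3) * pi * 1568
Volume = 1642.01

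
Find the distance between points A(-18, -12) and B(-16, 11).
Using the distance formula: d = sqrt((x₂-x₁)² + (y₂-y₁)²)
dx = (-16) - (-18) = 2
dy = 11 - (-12) = 23
d = sqrt(2² + 23²) = sqrt(4 + 529) = sqrt(533) = 23.09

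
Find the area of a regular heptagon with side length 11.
For a regular 7-gon with side length s = 11:
Apothem a = s / (2*tan(pi/7)) = 11 / (2*tan(pi/7)) ≈ 11.4209
Perimeter P = 7 * 11 = 77
Area = (1/2) * P * a = (1/2) * 77 * 11.4209 = 439.70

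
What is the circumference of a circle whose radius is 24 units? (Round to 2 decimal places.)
Circumference = 2 * pi * r
Circumference = 2 * pi * 24
Circumference = 150.80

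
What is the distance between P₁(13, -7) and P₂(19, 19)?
Using the distance formula: d = sqrt((x₂-x₁)² + (y₂-y₁)²)
dx = 19 - 13 = 6
dy = 19 - (-7) = 26
d = sqrt(6² + 26²) = sqrt(36 + 676) = sqrt(712) = 26.68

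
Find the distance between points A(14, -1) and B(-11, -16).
Using the distance formula: d = sqrt((x₂-x₁)² + (y₂-y₁)²)
dx = (-11) - 14 = -25
dy = (-16) - (-1) = -15
d = sqrt((-25)² + (-15)²) = sqrt(625 + 225) = sqrt(850) = 29.15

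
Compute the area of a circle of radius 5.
Area = pi * r²
Area = pi * 5²
Area = pi * 25
Area = 78.54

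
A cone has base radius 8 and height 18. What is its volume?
Volume = (1/3) * pi * r² * h
Volume = (1/3) * pi * 8² * 18
Volume = (1/3) * pi * 64 * 18
Volume = (1/3) * pi * 1152
Volume = 1206.37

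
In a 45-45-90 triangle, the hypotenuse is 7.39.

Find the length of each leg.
In a 45-45-90 triangle, hypotenuse = leg·√2  →  leg = hypotenuse/√2
leg = 7.39/√2 = 5.226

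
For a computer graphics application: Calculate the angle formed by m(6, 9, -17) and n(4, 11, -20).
m·n = 463, |m|² = 406, |n|² = 537
cos θ = 463/√218022 ≈ 0.9916
θ ≈ 7.437°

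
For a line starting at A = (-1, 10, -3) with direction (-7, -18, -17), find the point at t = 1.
P(1) = (-1 + (-7)(1), 10 + (-18)(1), -3 + (-17)(1)) = (-8, -8, -20)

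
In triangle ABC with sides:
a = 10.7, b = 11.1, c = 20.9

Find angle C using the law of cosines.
cos(C) = (a² + b² - c²)/(2ab)
cos(C) = (10.7² + 11.1² - 20.9²)/(2·10.7·11.1) = -199.11/237.54 = -0.838217
C = arccos(-0.838217) = 147°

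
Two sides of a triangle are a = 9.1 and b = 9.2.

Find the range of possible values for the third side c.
By the triangle inequality: |a - b| < c < a + b
|9.1 - 9.2| < c < 9.1 + 9.2
0.1 < c < 18.3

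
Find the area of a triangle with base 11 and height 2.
Area = (1/2) * base * height
Area = (1/2) * 11 * 2
Area = 11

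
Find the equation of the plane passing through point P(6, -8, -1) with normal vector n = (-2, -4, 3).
d = n·P = (-2)(6) + (-4)(-8) + (3)(-1) = 17
Plane: -2x - 4y + 3z = 17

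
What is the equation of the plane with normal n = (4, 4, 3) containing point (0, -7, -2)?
d = n·P = (4)(0) + (4)(-7) + (3)(-2) = -34
Plane: 4x + 4y + 3z = -34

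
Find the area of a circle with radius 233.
Area = pi * r²
Area = pi * 233²
Area = pi * 54289
Area = 170553.92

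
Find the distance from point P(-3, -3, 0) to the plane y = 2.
d = |0(-3) + 1(-3) + 0(0) - (2)| / √(0² + 1² + 0²) = 5/√1 = 5.0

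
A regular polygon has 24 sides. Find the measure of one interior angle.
Interior angle of a regular n-gon = (n-2)*180/n
Interior angle = (24-2)*180/24
Interior angle = 22*180/24
Interior angle = 3960/24
Interior angle = 165 degrees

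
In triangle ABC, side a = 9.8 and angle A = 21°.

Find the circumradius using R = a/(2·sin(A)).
R = a/(2·sin(A)) = 9.8/(2·sin(21°))
R = 9.8/(2·0.358368) = 9.8/0.716736 = 13.67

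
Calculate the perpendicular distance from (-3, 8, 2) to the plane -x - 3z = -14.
d = |(-1)(-3) + 0(8) + (-3)(2) - (-14)| / √((-1)² + 0² + (-3)²) = 11/√10 = 3.479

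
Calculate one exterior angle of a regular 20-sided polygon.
Exterior angle of a regular n-gon = 360/n
Exterior angle = 360/20
Exterior angle = 18 degrees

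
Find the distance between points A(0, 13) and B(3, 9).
Using the distance formula: d = sqrt((x₂-x₁)² + (y₂-y₁)²)
dx = 3 - 0 = 3
dy = 9 - 13 = -4
d = sqrt(3² + (-4)²) = sqrt(9 + 16) = sqrt(25) = 5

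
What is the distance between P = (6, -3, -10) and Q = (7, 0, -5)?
d = √[(1)² + (3)² + (5)²] = √35 = 5.916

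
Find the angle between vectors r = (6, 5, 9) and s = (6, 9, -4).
r·s = 45, |r|² = 142, |s|² = 133
cos θ = 45/√18886 ≈ 0.3274
θ ≈ 70.89°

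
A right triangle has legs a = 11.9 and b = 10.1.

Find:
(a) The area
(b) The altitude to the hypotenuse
(a) Area = ½ab = ½·11.9·10.1 = 60.095
(b) Hypotenuse c = √(11.9² + 10.1²) = √243.62 = 15.6083
    Area = ½·c·h_c  →  h_c = 2·Area/c = 2·60.095/15.6083 = 7.7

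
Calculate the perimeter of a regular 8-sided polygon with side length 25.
Perimeter = number of sides * side length
Perimeter = 8 * 25
Perimeter = 200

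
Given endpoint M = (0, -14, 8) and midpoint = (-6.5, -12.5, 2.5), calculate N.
N = (2×(-6.5) - 0, 2×(-12.5) - (-14), 2×2.5 - 8) = (-13, -11, -3)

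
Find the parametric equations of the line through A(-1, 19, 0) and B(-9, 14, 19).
Direction vector d = B - A = (-8, -5, 19)
x = -1 - 8t, y = 19 - 5t, z = 0 + 19t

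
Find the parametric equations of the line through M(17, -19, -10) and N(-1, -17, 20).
Direction vector d = N - M = (-18, 2, 30)
x = 17 - 18t, y = -19 + 2t, z = -10 + 30t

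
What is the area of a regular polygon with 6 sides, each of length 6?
For a regular 6-gon with side length s = 6:
Apothem a = s / (2*tan(pi/6)) = 6 / (2*tan(pi/6)) ≈ 5.1962
Perimeter P = 6 * 6 = 36
Area = (1/2) * P * a = (1/2) * 36 * 5.1962 = 93.53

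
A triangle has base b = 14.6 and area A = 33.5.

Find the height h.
A = ½bh  →  h = 2A/b
h = 2·33.5/14.6 = 4.589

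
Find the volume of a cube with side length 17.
Volume = s³
Volume = 17³
Volume = 4913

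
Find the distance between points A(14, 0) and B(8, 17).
Using the distance formula: d = sqrt((x₂-x₁)² + (y₂-y₁)²)
dx = 8 - 14 = -6
dy = 17 - 0 = 17
d = sqrt((-6)² + 17²) = sqrt(36 + 289) = sqrt(325) = 18.03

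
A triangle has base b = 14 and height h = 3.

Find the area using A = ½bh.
A = ½·14·3 = 21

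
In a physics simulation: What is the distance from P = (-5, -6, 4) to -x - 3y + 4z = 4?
d = |(-1)(-5) + (-3)(-6) + 4(4) - (4)| / √((-1)² + (-3)² + 4²) = 35/√26 = 6.864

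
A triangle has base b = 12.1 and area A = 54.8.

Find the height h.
A = ½bh  →  h = 2A/b
h = 2·54.8/12.1 = 9.058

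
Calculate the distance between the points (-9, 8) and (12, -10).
Using the distance formula: d = sqrt((x₂-x₁)² + (y₂-y₁)²)
dx = 12 - (-9) = 21
dy = (-10) - 8 = -18
d = sqrt(21² + (-18)²) = sqrt(441 + 324) = sqrt(765) = 27.66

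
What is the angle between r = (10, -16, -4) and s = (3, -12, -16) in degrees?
r·s = 286, |r|² = 372, |s|² = 409
cos θ = 286/√152148 ≈ 0.7332
θ ≈ 42.84°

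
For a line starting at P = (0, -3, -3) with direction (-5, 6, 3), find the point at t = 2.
P(2) = (0 + (-5)(2), -3 + 6(2), -3 + 3(2)) = (-10, 9, 3)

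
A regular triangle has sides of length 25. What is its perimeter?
Perimeter = number of sides * side length
Perimeter = 3 * 25
Perimeter = 75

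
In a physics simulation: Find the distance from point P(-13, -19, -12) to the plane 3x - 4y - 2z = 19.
d = |3(-13) + (-4)(-19) + (-2)(-12) - (19)| / √(3² + (-4)² + (-2)²) = 42/√29 = 7.799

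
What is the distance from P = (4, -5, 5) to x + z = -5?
d = |1(4) + 0(-5) + 1(5) - (-5)| / √(1² + 0² + 1²) = 14/√2 = 9.899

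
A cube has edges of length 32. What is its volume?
Volume = s³
Volume = 32³
Volume = 32768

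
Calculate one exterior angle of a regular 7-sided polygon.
Exterior angle of a regular n-gon = 360/n
Exterior angle = 360/7
Exterior angle = 51.43 degrees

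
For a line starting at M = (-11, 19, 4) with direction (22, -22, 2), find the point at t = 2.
P(2) = (-11 + 22(2), 19 + (-22)(2), 4 + 2(2)) = (33, -25, 8)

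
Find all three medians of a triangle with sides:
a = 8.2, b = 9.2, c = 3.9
Using m_x = ½√(2y² + 2z² - x²):
m_a = ½√(2·9.2² + 2·3.9² - 8.2²) = ½√132.46 = 5.755
m_b = ½√(2·8.2² + 2·3.9² - 9.2²) = ½√80.26 = 4.479
m_c = ½√(2·8.2² + 2·9.2² - 3.9²) = ½√288.55 = 8.493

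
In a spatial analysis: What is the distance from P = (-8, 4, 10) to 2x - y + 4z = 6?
d = |2(-8) + (-1)(4) + 4(10) - (6)| / √(2² + (-1)² + 4²) = 14/√21 = 3.055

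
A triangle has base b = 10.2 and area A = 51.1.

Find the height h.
A = ½bh  →  h = 2A/b
h = 2·51.1/10.2 = 10.02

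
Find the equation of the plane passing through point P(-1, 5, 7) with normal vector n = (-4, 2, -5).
d = n·P = (-4)(-1) + (2)(5) + (-5)(7) = -21
Plane: -4x + 2y - 5z = -21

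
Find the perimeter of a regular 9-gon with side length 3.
Perimeter = number of sides * side length
Perimeter = 9 * 3
Perimeter = 27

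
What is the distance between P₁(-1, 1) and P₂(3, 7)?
Using the distance formula: d = sqrt((x₂-x₁)² + (y₂-y₁)²)
dx = 3 - (-1) = 4
dy = 7 - 1 = 6
d = sqrt(4² + 6²) = sqrt(16 + 36) = sqrt(52) = 7.21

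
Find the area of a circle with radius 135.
Area = pi * r²
Area = pi * 135²
Area = pi * 18225
Area = 57255.53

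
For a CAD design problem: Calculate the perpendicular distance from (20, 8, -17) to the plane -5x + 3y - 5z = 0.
d = |(-5)(20) + 3(8) + (-5)(-17) - (0)| / √((-5)² + 3² + (-5)²) = 9/√59 = 1.172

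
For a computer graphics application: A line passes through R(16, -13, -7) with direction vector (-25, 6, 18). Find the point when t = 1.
P(1) = (16 + (-25)(1), -13 + 6(1), -7 + 18(1)) = (-9, -7, 11)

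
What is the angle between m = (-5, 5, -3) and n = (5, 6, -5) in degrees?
m·n = 20, |m|² = 59, |n|² = 86
cos θ = 20/√5074 ≈ 0.2808
θ ≈ 73.69°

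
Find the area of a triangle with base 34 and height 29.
Area = (1/2) * base * height
Area = (1/2) * 34 * 29
Area = 493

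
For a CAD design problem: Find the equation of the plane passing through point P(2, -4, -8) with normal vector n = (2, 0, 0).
d = n·P = (2)(2) + (0)(-4) + (0)(-8) = 4
Plane: 2x = 4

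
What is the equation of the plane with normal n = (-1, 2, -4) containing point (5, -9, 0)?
d = n·P = (-1)(5) + (2)(-9) + (-4)(0) = -23
Plane: -x + 2y - 4z = -23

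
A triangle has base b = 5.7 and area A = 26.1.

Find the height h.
A = ½bh  →  h = 2A/b
h = 2·26.1/5.7 = 9.158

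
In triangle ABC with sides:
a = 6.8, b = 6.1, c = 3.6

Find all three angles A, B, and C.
By the law of cosines:
cos(A) = (b² + c² - a²)/(2bc) = 0.089481  →  A = 84.87°
cos(B) = (a² + c² - b²)/(2ac) = 0.449142  →  B = 63.31°
cos(C) = (a² + b² - c²)/(2ab) = 0.849687  →  C = 31.82°
Check: A + B + C = 180.0° ✓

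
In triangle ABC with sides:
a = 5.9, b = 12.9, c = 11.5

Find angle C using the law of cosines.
cos(C) = (a² + b² - c²)/(2ab)
cos(C) = (5.9² + 12.9² - 11.5²)/(2·5.9·12.9) = 68.97/152.22 = 0.453094
C = arccos(0.453094) = 63.06°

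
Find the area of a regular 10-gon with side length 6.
For a regular 10-gon with side length s = 6:
Apothem a = s / (2*tan(pi/10)) = 6 / (2*tan(pi/10)) ≈ 9.2331
Perimeter P = 10 * 6 = 60
Area = (1/2) * P * a = (1/2) * 60 * 9.2331 = 276.99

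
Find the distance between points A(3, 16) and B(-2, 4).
Using the distance formula: d = sqrt((x₂-x₁)² + (y₂-y₁)²)
dx = (-2) - 3 = -5
dy = 4 - 16 = -12
d = sqrt((-5)² + (-12)²) = sqrt(25 + 144) = sqrt(169) = 13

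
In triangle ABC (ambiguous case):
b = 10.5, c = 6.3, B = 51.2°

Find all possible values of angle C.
sin(C)/c = sin(B)/b  →  sin(C) = c·sin(B)/b = 6.3·sin(51.2°)/10.5 = 0.467603
C₁ = arcsin(0.467603) = 27.88°,  C₂ = 180° - C₁ = 152.12°
Check C₂: A = 180° - 51.2° - 152.12° = -23.32° ≤ 0, rejected
C = 27.88° (one solution)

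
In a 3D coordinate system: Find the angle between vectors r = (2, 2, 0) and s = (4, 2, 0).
r·s = 12, |r|² = 8, |s|² = 20
cos θ = 12/√160 ≈ 0.9487
θ ≈ 18.43°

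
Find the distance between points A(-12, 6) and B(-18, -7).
Using the distance formula: d = sqrt((x₂-x₁)² + (y₂-y₁)²)
dx = (-18) - (-12) = -6
dy = (-7) - 6 = -13
d = sqrt((-6)² + (-13)²) = sqrt(36 + 169) = sqrt(205) = 14.32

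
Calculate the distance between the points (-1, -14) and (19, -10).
Using the distance formula: d = sqrt((x₂-x₁)² + (y₂-y₁)²)
dx = 19 - (-1) = 20
dy = (-10) - (-14) = 4
d = sqrt(20² + 4²) = sqrt(400 + 16) = sqrt(416) = 20.40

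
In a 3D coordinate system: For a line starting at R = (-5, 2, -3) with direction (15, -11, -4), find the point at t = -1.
P(-1) = (-5 + 15(-1), 2 + (-11)(-1), -3 + (-4)(-1)) = (-20, 13, 1)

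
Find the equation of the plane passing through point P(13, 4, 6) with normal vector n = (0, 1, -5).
d = n·P = (0)(13) + (1)(4) + (-5)(6) = -26
Plane: y - 5z = -26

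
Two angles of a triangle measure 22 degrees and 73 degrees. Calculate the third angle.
Sum of angles in a triangle = 180 degrees
Third angle = 180 - 22 - 73
Third angle = 85 degrees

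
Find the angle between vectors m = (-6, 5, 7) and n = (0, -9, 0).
m·n = -45, |m|² = 110, |n|² = 81
cos θ = -45/√8910 ≈ -0.4767
θ ≈ 118.5°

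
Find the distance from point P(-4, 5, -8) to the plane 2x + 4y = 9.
d = |2(-4) + 4(5) + 0(-8) - (9)| / √(2² + 4² + 0²) = 3/√20 = 0.6708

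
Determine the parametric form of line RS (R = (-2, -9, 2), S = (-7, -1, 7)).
Direction vector d = S - R = (-5, 8, 5)
x = -2 - 5t, y = -9 + 8t, z = 2 + 5t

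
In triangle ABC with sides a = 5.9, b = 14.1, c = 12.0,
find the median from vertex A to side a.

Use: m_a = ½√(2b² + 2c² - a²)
m_a = ½√(2·14.1² + 2·12.0² - 5.9²)
m_a = ½√(397.62 + 288 - 34.81) = ½√650.81 = 12.76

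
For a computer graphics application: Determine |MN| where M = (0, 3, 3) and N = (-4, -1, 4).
d = √[(-4)² + (-4)² + (1)²] = √33 = 5.745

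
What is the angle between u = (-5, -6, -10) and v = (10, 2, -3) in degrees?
u·v = -32, |u|² = 161, |v|² = 113
cos θ = -32/√18193 ≈ -0.2372
θ ≈ 103.7°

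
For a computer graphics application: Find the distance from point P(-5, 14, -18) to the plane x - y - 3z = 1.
d = |1(-5) + (-1)(14) + (-3)(-18) - (1)| / √(1² + (-1)² + (-3)²) = 34/√11 = 10.25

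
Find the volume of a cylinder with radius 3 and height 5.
Volume = pi * r² * h
Volume = pi * 3² * 5
Volume = pi * 9 * 5
Volume = pi * 45
Volume = 141.37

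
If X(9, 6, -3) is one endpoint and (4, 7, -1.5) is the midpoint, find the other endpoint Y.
Y = (2×4 - 9, 2×7 - 6, 2×(-1.5) - (-3)) = (-1, 8, 0)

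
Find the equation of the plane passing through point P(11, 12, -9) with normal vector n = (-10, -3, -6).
d = n·P = (-10)(11) + (-3)(12) + (-6)(-9) = -92
Plane: -10x - 3y - 6z = -92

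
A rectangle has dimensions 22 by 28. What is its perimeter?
Perimeter = 2 * (length + width)
Perimeter = 2 * (22 + 28)
Perimeter = 2 * 50
Perimeter = 100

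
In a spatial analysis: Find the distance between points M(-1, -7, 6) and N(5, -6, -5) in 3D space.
d = √[(6)² + (1)² + (-11)²] = √158 = 12.57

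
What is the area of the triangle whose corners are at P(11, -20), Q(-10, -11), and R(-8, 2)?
Using the coordinate formula: Area = (1/2)|x₁(y₂-y₃) + x₂(y₃-y₁) + x₃(y₁-y₂)|
Area = (1/2)|11((-11)-2) + (-10)(2-(-20)) + (-8)((-20)-(-11))|
Area = (1/2)|11*(-13) + (-10)*22 + (-8)*(-9)|
Area = (1/2)|(-143) + (-220) + 72|
Area = (1/2)*291 = 145.50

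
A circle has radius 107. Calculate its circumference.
Circumference = 2 * pi * r
Circumference = 2 * pi * 107
Circumference = 672.30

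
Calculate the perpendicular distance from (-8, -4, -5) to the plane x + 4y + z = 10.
d = |1(-8) + 4(-4) + 1(-5) - (10)| / √(1² + 4² + 1²) = 39/√18 = 9.192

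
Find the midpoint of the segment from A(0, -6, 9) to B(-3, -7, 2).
Midpoint = ((0-3)/2, (-6-7)/2, (9+2)/2) = (-1.5, -6.5, 5.5)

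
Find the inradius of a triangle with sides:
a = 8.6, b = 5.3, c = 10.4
s = (a+b+c)/2 = (8.6+5.3+10.4)/2 = 12.15
Area = √(s(s-a)(s-b)(s-c)) = √(12.15·3.55·6.85·1.75) = 22.7388
r = Area/s = 22.7388/12.15 = 1.872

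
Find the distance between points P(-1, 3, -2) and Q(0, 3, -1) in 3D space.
d = √[(1)² + (0)² + (1)²] = √2 = 1.414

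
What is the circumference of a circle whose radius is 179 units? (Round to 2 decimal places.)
Circumference = 2 * pi * r
Circumference = 2 * pi * 179
Circumference = 1124.69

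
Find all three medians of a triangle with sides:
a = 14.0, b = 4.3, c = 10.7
Using m_x = ½√(2y² + 2z² - x²):
m_a = ½√(2·4.3² + 2·10.7² - 14.0²) = ½√69.96 = 4.182
m_b = ½√(2·14.0² + 2·10.7² - 4.3²) = ½√602.49 = 12.27
m_c = ½√(2·14.0² + 2·4.3² - 10.7²) = ½√314.49 = 8.867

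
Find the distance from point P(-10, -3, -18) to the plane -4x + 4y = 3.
d = |(-4)(-10) + 4(-3) + 0(-18) - (3)| / √((-4)² + 4² + 0²) = 25/√32 = 4.419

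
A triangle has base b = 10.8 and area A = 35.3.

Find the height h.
A = ½bh  →  h = 2A/b
h = 2·35.3/10.8 = 6.537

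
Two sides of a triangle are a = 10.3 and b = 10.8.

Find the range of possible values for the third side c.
By the triangle inequality: |a - b| < c < a + b
|10.3 - 10.8| < c < 10.3 + 10.8
0.5 < c < 21.1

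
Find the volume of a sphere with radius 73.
Volume = (4/3) * pi * r³
Volume = (4/3) * pi * 73³
Volume = (4/3) * pi * 389017
Volume = 1629510.60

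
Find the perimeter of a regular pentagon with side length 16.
Perimeter = number of sides * side length
Perimeter = 5 * 16
Perimeter = 80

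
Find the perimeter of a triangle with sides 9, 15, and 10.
Perimeter = sum of all sides
Perimeter = 9 + 15 + 10
Perimeter = 34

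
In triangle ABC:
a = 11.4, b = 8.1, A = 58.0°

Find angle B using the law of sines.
sin(B)/b = sin(A)/a
sin(B) = b·sin(A)/a = 8.1·sin(58.0°)/11.4 = 0.602560
B = arcsin(0.602560) = 37.05°  (b ≤ a, so B ≤ A and the acute solution is unique)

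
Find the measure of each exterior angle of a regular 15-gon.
Exterior angle of a regular n-gon = 360/n
Exterior angle = 360/15
Exterior angle = 24 degrees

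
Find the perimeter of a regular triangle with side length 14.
Perimeter = number of sides * side length
Perimeter = 3 * 14
Perimeter = 42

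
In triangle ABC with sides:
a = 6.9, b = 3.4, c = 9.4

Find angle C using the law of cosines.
cos(C) = (a² + b² - c²)/(2ab)
cos(C) = (6.9² + 3.4² - 9.4²)/(2·6.9·3.4) = -29.19/46.92 = -0.622123
C = arccos(-0.622123) = 128.5°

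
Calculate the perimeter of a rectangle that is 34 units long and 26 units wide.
Perimeter = 2 * (length + width)
Perimeter = 2 * (34 + 26)
Perimeter = 2 * 60
Perimeter = 120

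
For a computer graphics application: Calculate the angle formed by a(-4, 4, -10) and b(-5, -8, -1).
a·b = -2, |a|² = 132, |b|² = 90
cos θ = -2/√11880 ≈ -0.01835
θ ≈ 91.05°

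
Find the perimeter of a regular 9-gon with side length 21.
Perimeter = number of sides * side length
Perimeter = 9 * 21
Perimeter = 189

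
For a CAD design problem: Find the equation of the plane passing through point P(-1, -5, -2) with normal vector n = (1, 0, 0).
d = n·P = (1)(-1) + (0)(-5) + (0)(-2) = -1
Plane: x = -1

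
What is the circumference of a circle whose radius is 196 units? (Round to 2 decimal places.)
Circumference = 2 * pi * r
Circumference = 2 * pi * 196
Circumference = 1231.50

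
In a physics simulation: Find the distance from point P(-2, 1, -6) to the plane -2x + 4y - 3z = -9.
d = |(-2)(-2) + 4(1) + (-3)(-6) - (-9)| / √((-2)² + 4² + (-3)²) = 35/√29 = 6.499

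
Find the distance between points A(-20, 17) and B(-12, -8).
Using the distance formula: d = sqrt((x₂-x₁)² + (y₂-y₁)²)
dx = (-12) - (-20) = 8
dy = (-8) - 17 = -25
d = sqrt(8² + (-25)²) = sqrt(64 + 625) = sqrt(689) = 26.25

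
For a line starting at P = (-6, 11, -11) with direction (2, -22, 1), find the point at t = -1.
P(-1) = (-6 + 2(-1), 11 + (-22)(-1), -11 + 1(-1)) = (-8, 33, -12)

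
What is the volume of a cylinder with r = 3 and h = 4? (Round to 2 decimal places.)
Volume = pi * r² * h
Volume = pi * 3² * 4
Volume = pi * 9 * 4
Volume = pi * 36
Volume = 113.10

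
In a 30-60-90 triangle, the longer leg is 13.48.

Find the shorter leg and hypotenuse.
In a 30-60-90 triangle, sides are in ratio 1 : √3 : 2.
Long leg = short leg·√3  →  short leg = 13.48/√3 = 7.783
Hypotenuse = 2·(short leg) = 2·13.48/√3 = 15.57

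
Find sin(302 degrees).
sin(302 degrees) = -0.848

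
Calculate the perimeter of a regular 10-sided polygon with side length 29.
Perimeter = number of sides * side length
Perimeter = 10 * 29
Perimeter = 290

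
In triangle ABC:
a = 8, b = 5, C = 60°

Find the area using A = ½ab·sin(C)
A = ½·8·5·sin(60°) = ½·40·0.866025 = 17.32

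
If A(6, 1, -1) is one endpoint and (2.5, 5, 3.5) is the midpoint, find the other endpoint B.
B = (2×2.5 - 6, 2×5 - 1, 2×3.5 - (-1)) = (-1, 9, 8)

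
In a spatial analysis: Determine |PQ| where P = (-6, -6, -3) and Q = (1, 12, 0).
d = √[(7)² + (18)² + (3)²] = √382 = 19.54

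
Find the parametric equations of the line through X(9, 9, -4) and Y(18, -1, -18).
Direction vector d = Y - X = (9, -10, -14)
x = 9 + 9t, y = 9 - 10t, z = -4 - 14t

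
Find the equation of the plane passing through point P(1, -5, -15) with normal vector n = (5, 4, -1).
d = n·P = (5)(1) + (4)(-5) + (-1)(-15) = 0
Plane: 5x + 4y - z = 0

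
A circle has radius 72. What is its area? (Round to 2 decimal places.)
Area = pi * r²
Area = pi * 72²
Area = pi * 5184
Area = 16286.02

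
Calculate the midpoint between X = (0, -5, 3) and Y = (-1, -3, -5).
Midpoint = ((0-1)/2, (-5-3)/2, (3-5)/2) = (-0.5, -4, -1)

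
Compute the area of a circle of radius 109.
Area = pi * r²
Area = pi * 109²
Area = pi * 11881
Area = 37325.26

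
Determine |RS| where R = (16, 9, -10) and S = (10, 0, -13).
d = √[(-6)² + (-9)² + (-3)²] = √126 = 11.22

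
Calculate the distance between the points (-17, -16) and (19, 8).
Using the distance formula: d = sqrt((x₂-x₁)² + (y₂-y₁)²)
dx = 19 - (-17) = 36
dy = 8 - (-16) = 24
d = sqrt(36² + 24²) = sqrt(1296 + 576) = sqrt(1872) = 43.27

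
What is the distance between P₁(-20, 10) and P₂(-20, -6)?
Using the distance formula: d = sqrt((x₂-x₁)² + (y₂-y₁)²)
dx = (-20) - (-20) = 0
dy = (-6) - 10 = -16
d = sqrt(0² + (-16)²) = sqrt(0 + 256) = sqrt(256) = 16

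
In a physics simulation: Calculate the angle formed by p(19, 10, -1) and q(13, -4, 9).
p·q = 198, |p|² = 462, |q|² = 266
cos θ = 198/√122892 ≈ 0.5648
θ ≈ 55.61°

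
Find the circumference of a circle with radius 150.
Circumference = 2 * pi * r
Circumference = 2 * pi * 150
Circumference = 942.48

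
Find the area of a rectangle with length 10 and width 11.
Area = length * width
Area = 10 * 11
Area = 110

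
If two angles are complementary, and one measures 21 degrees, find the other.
Complementary angles sum to 90 degrees.
Other angle = 90 - 21
Other angle = 69 degrees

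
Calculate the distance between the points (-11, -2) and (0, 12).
Using the distance formula: d = sqrt((x₂-x₁)² + (y₂-y₁)²)
dx = 0 - (-11) = 11
dy = 12 - (-2) = 14
d = sqrt(11² + 14²) = sqrt(121 + 196) = sqrt(317) = 17.80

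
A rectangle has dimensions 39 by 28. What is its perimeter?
Perimeter = 2 * (length + width)
Perimeter = 2 * (39 + 28)
Perimeter = 2 * 67
Perimeter = 134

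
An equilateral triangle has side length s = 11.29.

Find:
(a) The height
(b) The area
(a) Height h = s·√3/2 = 11.29·√3/2 = 9.777
(b) Area = (√3/4)·s² = (√3/4)·11.29² = (√3/4)·127.464 = 55.19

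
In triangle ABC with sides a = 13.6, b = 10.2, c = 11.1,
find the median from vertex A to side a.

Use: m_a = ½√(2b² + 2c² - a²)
m_a = ½√(2·10.2² + 2·11.1² - 13.6²)
m_a = ½√(208.08 + 246.42 - 184.96) = ½√269.54 = 8.209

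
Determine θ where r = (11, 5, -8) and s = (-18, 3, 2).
r·s = -199, |r|² = 210, |s|² = 337
cos θ = -199/√70770 ≈ -0.748
θ ≈ 138.4°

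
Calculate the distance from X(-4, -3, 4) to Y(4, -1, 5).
d = √[(8)² + (2)² + (1)²] = √69 = 8.307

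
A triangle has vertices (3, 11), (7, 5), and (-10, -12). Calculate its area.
Using the coordinate formula: Area = (1/2)|x₁(y₂-y₃) + x₂(y₃-y₁) + x₃(y₁-y₂)|
Area = (1/2)|3(5-(-12)) + 7((-12)-11) + (-10)(11-5)|
Area = (1/2)|3*17 + 7*(-23) + (-10)*6|
Area = (1/2)|51 + (-161) + (-60)|
Area = (1/2)*170 = 85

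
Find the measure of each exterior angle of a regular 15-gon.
Exterior angle of a regular n-gon = 360/n
Exterior angle = 360/15
Exterior angle = 24 degrees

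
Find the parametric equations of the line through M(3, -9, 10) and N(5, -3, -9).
Direction vector d = N - M = (2, 6, -19)
x = 3 + 2t, y = -9 + 6t, z = 10 - 19t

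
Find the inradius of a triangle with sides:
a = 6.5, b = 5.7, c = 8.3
s = (a+b+c)/2 = (6.5+5.7+8.3)/2 = 10.25
Area = √(s(s-a)(s-b)(s-c)) = √(10.25·3.75·4.55·1.95) = 18.4672
r = Area/s = 18.4672/10.25 = 1.802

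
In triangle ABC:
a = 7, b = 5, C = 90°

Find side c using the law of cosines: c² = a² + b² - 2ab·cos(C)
c² = 7² + 5² - 2·7·5·cos(90°)
c² = 49 + 25 - 70·0.0000 = 74
c = √74 = 8.602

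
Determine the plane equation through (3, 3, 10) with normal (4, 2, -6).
d = n·P = (4)(3) + (2)(3) + (-6)(10) = -42
Plane: 4x + 2y - 6z = -42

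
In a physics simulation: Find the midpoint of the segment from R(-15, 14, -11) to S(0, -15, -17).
Midpoint = ((-15+0)/2, (14-15)/2, (-11-17)/2) = (-7.5, -0.5, -14)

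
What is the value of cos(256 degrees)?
cos(256 degrees) = -0.2419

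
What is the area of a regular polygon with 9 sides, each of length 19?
For a regular 9-gon with side length s = 19:
Apothem a = s / (2*tan(pi/9)) = 19 / (2*tan(pi/9)) ≈ 26.101
Perimeter P = 9 * 19 = 171
Area = (1/2) * P * a = (1/2) * 171 * 26.101 = 2231.64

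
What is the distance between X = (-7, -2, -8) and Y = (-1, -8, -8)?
d = √[(6)² + (-6)² + (0)²] = √72 = 8.485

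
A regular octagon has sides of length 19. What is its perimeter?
Perimeter = number of sides * side length
Perimeter = 8 * 19
Perimeter = 152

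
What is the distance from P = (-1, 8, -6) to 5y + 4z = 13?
d = |0(-1) + 5(8) + 4(-6) - (13)| / √(0² + 5² + 4²) = 3/√41 = 0.4685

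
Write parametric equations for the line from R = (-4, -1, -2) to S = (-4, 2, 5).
Direction vector d = S - R = (0, 3, 7)
x = -4, y = -1 + 3t, z = -2 + 7t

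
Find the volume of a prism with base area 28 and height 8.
Volume = base area * height
Volume = 28 * 8
Volume = 224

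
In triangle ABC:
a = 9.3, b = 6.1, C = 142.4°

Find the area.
Using A = ½ab·sin(C):
A = ½·9.3·6.1·sin(142.4°) = ½·56.73·0.610145 = 17.31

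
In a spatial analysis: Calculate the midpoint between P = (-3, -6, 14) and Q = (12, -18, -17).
Midpoint = ((-3+12)/2, (-6-18)/2, (14-17)/2) = (4.5, -12, -1.5)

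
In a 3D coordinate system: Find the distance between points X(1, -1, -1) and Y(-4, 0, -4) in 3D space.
d = √[(-5)² + (1)² + (-3)²] = √35 = 5.916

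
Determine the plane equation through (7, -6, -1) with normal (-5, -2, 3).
d = n·P = (-5)(7) + (-2)(-6) + (3)(-1) = -26
Plane: -5x - 2y + 3z = -26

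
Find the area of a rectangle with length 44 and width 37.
Area = length * width
Area = 44 * 37
Area = 1628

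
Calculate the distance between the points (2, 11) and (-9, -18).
Using the distance formula: d = sqrt((x₂-x₁)² + (y₂-y₁)²)
dx = (-9) - 2 = -11
dy = (-18) - 11 = -29
d = sqrt((-11)² + (-29)²) = sqrt(121 + 841) = sqrt(962) = 31.02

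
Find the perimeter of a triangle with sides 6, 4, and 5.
Perimeter = sum of all sides
Perimeter = 6 + 4 + 5
Perimeter = 15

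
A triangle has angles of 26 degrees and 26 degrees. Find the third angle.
Sum of angles in a triangle = 180 degrees
Third angle = 180 - 26 - 26
Third angle = 128 degrees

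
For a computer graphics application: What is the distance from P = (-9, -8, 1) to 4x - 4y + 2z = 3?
d = |4(-9) + (-4)(-8) + 2(1) - (3)| / √(4² + (-4)² + 2²) = 5/√36 = 0.8333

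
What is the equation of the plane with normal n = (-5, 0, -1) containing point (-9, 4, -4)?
d = n·P = (-5)(-9) + (0)(4) + (-1)(-4) = 49
Plane: -5x - z = 49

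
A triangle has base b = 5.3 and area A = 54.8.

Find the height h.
A = ½bh  →  h = 2A/b
h = 2·54.8/5.3 = 20.68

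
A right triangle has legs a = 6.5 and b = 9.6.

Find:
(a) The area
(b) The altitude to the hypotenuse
(a) Area = ½ab = ½·6.5·9.6 = 31.2
(b) Hypotenuse c = √(6.5² + 9.6²) = √134.41 = 11.5935
    Area = ½·c·h_c  →  h_c = 2·Area/c = 2·31.2/11.5935 = 5.382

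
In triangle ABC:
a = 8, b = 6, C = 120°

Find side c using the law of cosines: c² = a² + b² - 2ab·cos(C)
c² = 8² + 6² - 2·8·6·cos(120°)
c² = 64 + 36 - 96·-0.5000 = 148
c = √148 = 12.17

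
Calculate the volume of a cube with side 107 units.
Volume = s³
Volume = 107³
Volume = 1225043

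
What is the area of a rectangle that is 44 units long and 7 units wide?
Area = length * width
Area = 44 * 7
Area = 308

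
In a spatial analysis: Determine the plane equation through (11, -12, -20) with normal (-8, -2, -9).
d = n·P = (-8)(11) + (-2)(-12) + (-9)(-20) = 116
Plane: -8x - 2y - 9z = 116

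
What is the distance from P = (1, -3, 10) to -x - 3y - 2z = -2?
d = |(-1)(1) + (-3)(-3) + (-2)(10) - (-2)| / √((-1)² + (-3)² + (-2)²) = 10/√14 = 2.673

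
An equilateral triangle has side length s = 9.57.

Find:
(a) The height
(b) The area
(a) Height h = s·√3/2 = 9.57·√3/2 = 8.288
(b) Area = (√3/4)·s² = (√3/4)·9.57² = (√3/4)·91.5849 = 39.66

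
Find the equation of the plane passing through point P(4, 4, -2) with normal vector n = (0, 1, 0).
d = n·P = (0)(4) + (1)(4) + (0)(-2) = 4
Plane: y = 4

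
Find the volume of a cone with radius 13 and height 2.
Volume = (1/3) * pi * r² * h
Volume = (1/3) * pi * 13² * 2
Volume = (1/3) * pi * 169 * 2
Volume = (1/3) * pi * 338
Volume = 353.95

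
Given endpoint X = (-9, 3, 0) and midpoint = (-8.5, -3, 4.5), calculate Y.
Y = (2×(-8.5) - (-9), 2×(-3) - 3, 2×4.5 - 0) = (-8, -9, 9)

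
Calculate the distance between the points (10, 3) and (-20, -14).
Using the distance formula: d = sqrt((x₂-x₁)² + (y₂-y₁)²)
dx = (-20) - 10 = -30
dy = (-14) - 3 = -17
d = sqrt((-30)² + (-17)²) = sqrt(900 + 289) = sqrt(1189) = 34.48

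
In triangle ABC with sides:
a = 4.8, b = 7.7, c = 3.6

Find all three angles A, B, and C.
By the law of cosines:
cos(A) = (b² + c² - a²)/(2bc) = 0.887626  →  A = 27.42°
cos(B) = (a² + c² - b²)/(2ac) = -0.673900  →  B = 132.4°
cos(C) = (a² + b² - c²)/(2ab) = 0.938447  →  C = 20.21°
Check: A + B + C = 180.0° ✓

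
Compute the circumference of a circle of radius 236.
Circumference = 2 * pi * r
Circumference = 2 * pi * 236
Circumference = 1482.83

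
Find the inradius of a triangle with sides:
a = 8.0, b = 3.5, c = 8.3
s = (a+b+c)/2 = (8.0+3.5+8.3)/2 = 9.9
Area = √(s(s-a)(s-b)(s-c)) = √(9.9·1.9·6.4·1.6) = 13.8786
r = Area/s = 13.8786/9.9 = 1.402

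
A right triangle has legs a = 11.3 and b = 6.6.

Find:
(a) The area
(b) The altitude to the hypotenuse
(a) Area = ½ab = ½·11.3·6.6 = 37.29
(b) Hypotenuse c = √(11.3² + 6.6²) = √171.25 = 13.0863
    Area = ½·c·h_c  →  h_c = 2·Area/c = 2·37.29/13.0863 = 5.699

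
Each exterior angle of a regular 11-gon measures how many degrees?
Exterior angle of a regular n-gon = 360/n
Exterior angle = 360/11
Exterior angle = 32.73 degrees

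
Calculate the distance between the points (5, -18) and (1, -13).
Using the distance formula: d = sqrt((x₂-x₁)² + (y₂-y₁)²)
dx = 1 - 5 = -4
dy = (-13) - (-18) = 5
d = sqrt((-4)² + 5²) = sqrt(16 + 25) = sqrt(41) = 6.40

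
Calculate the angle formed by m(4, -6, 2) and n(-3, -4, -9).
m·n = -6, |m|² = 56, |n|² = 106
cos θ = -6/√5936 ≈ -0.07788
θ ≈ 94.47°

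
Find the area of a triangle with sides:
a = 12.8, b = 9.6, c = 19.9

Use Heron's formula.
s = (a+b+c)/2 = (12.8+9.6+19.9)/2 = 21.15
A = √(s(s-a)(s-b)(s-c)) = √(21.15·8.35·11.55·1.25)
A = √2549.7 = 50.49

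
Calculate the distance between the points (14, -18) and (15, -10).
Using the distance formula: d = sqrt((x₂-x₁)² + (y₂-y₁)²)
dx = 15 - 14 = 1
dy = (-10) - (-18) = 8
d = sqrt(1² + 8²) = sqrt(1 + 64) = sqrt(65) = 8.06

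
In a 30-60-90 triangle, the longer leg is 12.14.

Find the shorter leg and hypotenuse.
In a 30-60-90 triangle, sides are in ratio 1 : √3 : 2.
Long leg = short leg·√3  →  short leg = 12.14/√3 = 7.009
Hypotenuse = 2·(short leg) = 2·12.14/√3 = 14.02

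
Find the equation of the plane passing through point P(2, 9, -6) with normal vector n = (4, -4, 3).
d = n·P = (4)(2) + (-4)(9) + (3)(-6) = -46
Plane: 4x - 4y + 3z = -46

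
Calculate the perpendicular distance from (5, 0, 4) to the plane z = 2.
d = |0(5) + 0(0) + 1(4) - (2)| / √(0² + 0² + 1²) = 2/√1 = 2.0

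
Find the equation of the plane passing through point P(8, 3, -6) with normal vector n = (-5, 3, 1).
d = n·P = (-5)(8) + (3)(3) + (1)(-6) = -37
Plane: -5x + 3y + z = -37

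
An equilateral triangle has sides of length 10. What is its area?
Area = (sqrt(3)/4) * s²
Area = (sqrt(3)/4) * 10²
Area = (sqrt(3)/4) * 100
Area = 43.30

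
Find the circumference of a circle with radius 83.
Circumference = 2 * pi * r
Circumference = 2 * pi * 83
Circumference = 521.50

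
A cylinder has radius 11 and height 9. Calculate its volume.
Volume = pi * r² * h
Volume = pi * 11² * 9
Volume = pi * 121 * 9
Volume = pi * 1089
Volume = 3421.19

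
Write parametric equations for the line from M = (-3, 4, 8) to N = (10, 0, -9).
Direction vector d = N - M = (13, -4, -17)
x = -3 + 13t, y = 4 - 4t, z = 8 - 17t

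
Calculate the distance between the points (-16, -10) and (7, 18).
Using the distance formula: d = sqrt((x₂-x₁)² + (y₂-y₁)²)
dx = 7 - (-16) = 23
dy = 18 - (-10) = 28
d = sqrt(23² + 28²) = sqrt(529 + 784) = sqrt(1313) = 36.24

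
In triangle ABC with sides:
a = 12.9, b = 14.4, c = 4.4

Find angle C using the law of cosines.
cos(C) = (a² + b² - c²)/(2ab)
cos(C) = (12.9² + 14.4² - 4.4²)/(2·12.9·14.4) = 354.41/371.52 = 0.953946
C = arccos(0.953946) = 17.46°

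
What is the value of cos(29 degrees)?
cos(29 degrees) = 0.8746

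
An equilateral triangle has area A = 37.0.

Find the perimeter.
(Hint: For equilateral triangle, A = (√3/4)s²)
A = (√3/4)s²  →  s² = 4A/√3 = 4·37.0/√3 = 85.4478
s = 9.2438
Perimeter = 3s = 27.73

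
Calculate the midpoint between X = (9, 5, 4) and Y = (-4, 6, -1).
Midpoint = ((9-4)/2, (5+6)/2, (4-1)/2) = (2.5, 5.5, 1.5)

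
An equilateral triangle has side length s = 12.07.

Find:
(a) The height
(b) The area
(a) Height h = s·√3/2 = 12.07·√3/2 = 10.45
(b) Area = (√3/4)·s² = (√3/4)·12.07² = (√3/4)·145.685 = 63.08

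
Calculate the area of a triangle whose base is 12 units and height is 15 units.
Area = (1/2) * base * height
Area = (1/2) * 12 * 15
Area = 90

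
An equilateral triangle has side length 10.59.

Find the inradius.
For an equilateral triangle, r = s/(2√3) where s is the side.
r = 10.59/(2√3) = 10.59/3.464102 = 3.057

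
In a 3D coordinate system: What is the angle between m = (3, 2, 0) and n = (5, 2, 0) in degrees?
m·n = 19, |m|² = 13, |n|² = 29
cos θ = 19/√377 ≈ 0.9785
θ ≈ 11.89°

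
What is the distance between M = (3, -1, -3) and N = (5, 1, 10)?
d = √[(2)² + (2)² + (13)²] = √177 = 13.3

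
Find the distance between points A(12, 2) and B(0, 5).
Using the distance formula: d = sqrt((x₂-x₁)² + (y₂-y₁)²)
dx = 0 - 12 = -12
dy = 5 - 2 = 3
d = sqrt((-12)² + 3²) = sqrt(144 + 9) = sqrt(153) = 12.37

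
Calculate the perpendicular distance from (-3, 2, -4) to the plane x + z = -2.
d = |1(-3) + 0(2) + 1(-4) - (-2)| / √(1² + 0² + 1²) = 5/√2 = 3.536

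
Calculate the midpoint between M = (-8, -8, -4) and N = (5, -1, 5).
Midpoint = ((-8+5)/2, (-8-1)/2, (-4+5)/2) = (-1.5, -4.5, 0.5)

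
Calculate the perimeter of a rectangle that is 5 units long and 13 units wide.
Perimeter = 2 * (length + width)
Perimeter = 2 * (5 + 13)
Perimeter = 2 * 18
Perimeter = 36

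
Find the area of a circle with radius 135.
Area = pi * r²
Area = pi * 135²
Area = pi * 18225
Area = 57255.53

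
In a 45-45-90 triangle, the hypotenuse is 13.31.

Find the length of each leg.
In a 45-45-90 triangle, hypotenuse = leg·√2  →  leg = hypotenuse/√2
leg = 13.31/√2 = 9.412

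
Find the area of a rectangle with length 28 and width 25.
Area = length * width
Area = 28 * 25
Area = 700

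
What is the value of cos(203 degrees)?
cos(203 degrees) = -0.9205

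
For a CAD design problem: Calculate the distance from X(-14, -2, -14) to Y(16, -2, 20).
d = √[(30)² + (0)² + (34)²] = √2056 = 45.34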